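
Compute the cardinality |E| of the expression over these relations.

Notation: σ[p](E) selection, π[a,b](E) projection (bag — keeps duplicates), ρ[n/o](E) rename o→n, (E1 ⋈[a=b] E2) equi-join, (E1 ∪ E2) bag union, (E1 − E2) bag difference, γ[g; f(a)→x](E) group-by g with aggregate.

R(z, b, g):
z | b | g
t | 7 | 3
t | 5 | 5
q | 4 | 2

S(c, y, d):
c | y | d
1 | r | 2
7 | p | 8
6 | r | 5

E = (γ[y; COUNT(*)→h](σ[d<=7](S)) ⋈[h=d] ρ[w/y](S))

Per-node cardinality:
  S → 3
  σ[d<=7](S) → 2
  γ[y; COUNT(*)→h](σ[d<=7](S)) → 1
  S → 3
  ρ[w/y](S) → 3
  (γ[y; COUNT(*)→h](σ[d<=7](S)) ⋈[h=d] ρ[w/y](S)) → 1

|E| = 1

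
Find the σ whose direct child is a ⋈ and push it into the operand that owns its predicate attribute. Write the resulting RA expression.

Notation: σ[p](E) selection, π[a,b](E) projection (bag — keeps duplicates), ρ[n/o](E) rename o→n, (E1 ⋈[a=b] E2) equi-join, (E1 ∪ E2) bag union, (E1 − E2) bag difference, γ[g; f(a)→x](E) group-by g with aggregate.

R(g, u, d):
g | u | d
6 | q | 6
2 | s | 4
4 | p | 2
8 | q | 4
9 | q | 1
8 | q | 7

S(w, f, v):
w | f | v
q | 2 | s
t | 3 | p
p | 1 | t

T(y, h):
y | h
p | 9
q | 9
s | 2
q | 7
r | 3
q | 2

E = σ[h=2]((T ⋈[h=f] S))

σ filters on h, owned by the left side.
E' = (σ[h=2](T) ⋈[h=f] S)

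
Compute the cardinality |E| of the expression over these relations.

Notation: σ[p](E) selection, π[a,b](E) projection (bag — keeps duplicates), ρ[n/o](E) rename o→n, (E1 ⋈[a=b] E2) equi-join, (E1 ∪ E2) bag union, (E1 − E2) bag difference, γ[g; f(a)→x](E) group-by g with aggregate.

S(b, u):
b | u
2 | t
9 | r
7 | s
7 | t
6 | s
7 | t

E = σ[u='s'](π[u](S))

Stepwise |·|:
  S → 6
  π[u](S) → 6
  σ[u='s'](π[u](S)) → 2

|E| = 2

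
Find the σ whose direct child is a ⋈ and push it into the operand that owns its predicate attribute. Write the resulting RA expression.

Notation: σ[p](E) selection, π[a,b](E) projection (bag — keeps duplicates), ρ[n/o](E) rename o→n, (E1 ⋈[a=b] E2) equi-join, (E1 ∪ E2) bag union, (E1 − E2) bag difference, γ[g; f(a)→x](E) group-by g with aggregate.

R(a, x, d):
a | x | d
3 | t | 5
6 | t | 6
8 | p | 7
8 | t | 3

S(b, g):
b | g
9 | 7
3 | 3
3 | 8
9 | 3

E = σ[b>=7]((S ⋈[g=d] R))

σ filters on b, owned by the left side.
E' = (σ[b>=7](S) ⋈[g=d] R)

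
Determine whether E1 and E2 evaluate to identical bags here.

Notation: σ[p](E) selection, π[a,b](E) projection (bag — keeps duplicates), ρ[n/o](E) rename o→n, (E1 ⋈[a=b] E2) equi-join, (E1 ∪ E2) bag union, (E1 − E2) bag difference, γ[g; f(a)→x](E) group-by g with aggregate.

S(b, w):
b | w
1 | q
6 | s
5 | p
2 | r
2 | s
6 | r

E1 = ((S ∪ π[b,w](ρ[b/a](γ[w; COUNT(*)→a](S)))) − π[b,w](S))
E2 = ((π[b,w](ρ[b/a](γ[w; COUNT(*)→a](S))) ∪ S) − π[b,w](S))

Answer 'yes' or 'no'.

E1 per-node cardinality:
  S → 6
  S → 6
  γ[w; COUNT(*)→a](S) → 4
  ρ[b/a](γ[w; COUNT(*)→a](S)) → 4
  π[b,w](ρ[b/a](γ[w; COUNT(*)→a](S))) → 4
  (S ∪ π[b,w](ρ[b/a](γ[w; COUNT(*)→a](S)))) → 10
  S → 6
  π[b,w](S) → 6
  ((S ∪ π[b,w](ρ[b/a](γ[w; COUNT(*)→a](S)))) − π[b,w](S)) → 4
E2 per-node cardinality:
  S → 6
  γ[w; COUNT(*)→a](S) → 4
  ρ[b/a](γ[w; COUNT(*)→a](S)) → 4
  π[b,w](ρ[b/a](γ[w; COUNT(*)→a](S))) → 4
  S → 6
  (π[b,w](ρ[b/a](γ[w; COUNT(*)→a](S))) ∪ S) → 10
  S → 6
  π[b,w](S) → 6
  ((π[b,w](ρ[b/a](γ[w; COUNT(*)→a](S))) ∪ S) − π[b,w](S)) → 4

E1 and E2 produce the same multiset:
b | w
1 | p
1 | q
2 | r
2 | s

yes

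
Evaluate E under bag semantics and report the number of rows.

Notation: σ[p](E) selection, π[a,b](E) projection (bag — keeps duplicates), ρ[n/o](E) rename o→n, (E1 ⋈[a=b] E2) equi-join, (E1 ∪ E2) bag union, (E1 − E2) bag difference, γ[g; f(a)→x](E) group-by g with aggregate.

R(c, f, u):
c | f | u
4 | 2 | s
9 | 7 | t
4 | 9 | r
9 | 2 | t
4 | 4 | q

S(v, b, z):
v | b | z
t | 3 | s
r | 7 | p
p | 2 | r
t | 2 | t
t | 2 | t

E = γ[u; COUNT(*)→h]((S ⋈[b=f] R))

Stepwise |·|:
  S → 5
  R → 5
  (S ⋈[b=f] R) → 7
  γ[u; COUNT(*)→h]((S ⋈[b=f] R)) → 2

|E| = 2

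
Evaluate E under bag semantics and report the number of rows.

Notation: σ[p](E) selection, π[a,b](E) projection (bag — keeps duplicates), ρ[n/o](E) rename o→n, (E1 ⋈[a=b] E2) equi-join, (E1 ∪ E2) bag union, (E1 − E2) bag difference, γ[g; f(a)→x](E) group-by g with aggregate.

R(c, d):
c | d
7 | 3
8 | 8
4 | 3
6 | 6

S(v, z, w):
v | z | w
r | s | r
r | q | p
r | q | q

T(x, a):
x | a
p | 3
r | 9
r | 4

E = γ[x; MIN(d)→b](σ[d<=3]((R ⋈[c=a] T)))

Stepwise |·|:
  R → 4
  T → 3
  (R ⋈[c=a] T) → 1
  σ[d<=3]((R ⋈[c=a] T)) → 1
  γ[x; MIN(d)→b](σ[d<=3]((R ⋈[c=a] T))) → 1

|E| = 1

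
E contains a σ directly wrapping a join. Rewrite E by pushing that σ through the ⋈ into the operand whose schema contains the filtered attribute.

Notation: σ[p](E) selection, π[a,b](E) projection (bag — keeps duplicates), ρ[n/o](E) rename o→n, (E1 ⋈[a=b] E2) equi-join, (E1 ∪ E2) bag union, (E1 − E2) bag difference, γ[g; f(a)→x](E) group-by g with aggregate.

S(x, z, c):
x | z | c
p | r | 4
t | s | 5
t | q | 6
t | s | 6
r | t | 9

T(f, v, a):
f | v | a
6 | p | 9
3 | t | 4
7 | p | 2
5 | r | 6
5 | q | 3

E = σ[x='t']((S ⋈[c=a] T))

σ filters on x, owned by the left side.
E' = (σ[x='t'](S) ⋈[c=a] T)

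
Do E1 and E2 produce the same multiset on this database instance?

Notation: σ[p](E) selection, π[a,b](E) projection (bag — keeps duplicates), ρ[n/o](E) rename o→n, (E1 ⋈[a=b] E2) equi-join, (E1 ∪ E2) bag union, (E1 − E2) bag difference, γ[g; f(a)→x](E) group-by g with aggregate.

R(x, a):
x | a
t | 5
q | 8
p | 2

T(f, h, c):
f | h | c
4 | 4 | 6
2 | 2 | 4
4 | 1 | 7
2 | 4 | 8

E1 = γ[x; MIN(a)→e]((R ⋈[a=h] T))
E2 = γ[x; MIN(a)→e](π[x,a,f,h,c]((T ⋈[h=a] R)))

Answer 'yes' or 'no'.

E1 row counts bottom-up:
  R → 3
  T → 4
  (R ⋈[a=h] T) → 1
  γ[x; MIN(a)→e]((R ⋈[a=h] T)) → 1
E2 row counts bottom-up:
  T → 4
  R → 3
  (T ⋈[h=a] R) → 1
  π[x,a,f,h,c]((T ⋈[h=a] R)) → 1
  γ[x; MIN(a)→e](π[x,a,f,h,c]((T ⋈[h=a] R))) → 1

E1 and E2 produce the same multiset:
x | e
p | 2

yes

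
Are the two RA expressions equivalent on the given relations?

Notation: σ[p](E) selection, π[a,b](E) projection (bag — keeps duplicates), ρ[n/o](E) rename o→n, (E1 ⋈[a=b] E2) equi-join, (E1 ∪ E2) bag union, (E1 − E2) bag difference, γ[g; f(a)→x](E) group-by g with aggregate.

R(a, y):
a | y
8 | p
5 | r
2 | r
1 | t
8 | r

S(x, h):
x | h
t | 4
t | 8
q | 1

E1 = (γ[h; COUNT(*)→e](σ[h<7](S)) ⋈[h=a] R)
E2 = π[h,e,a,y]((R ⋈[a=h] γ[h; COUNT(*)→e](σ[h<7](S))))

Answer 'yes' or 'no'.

E1 per-node cardinality:
  S → 3
  σ[h<7](S) → 2
  γ[h; COUNT(*)→e](σ[h<7](S)) → 2
  R → 5
  (γ[h; COUNT(*)→e](σ[h<7](S)) ⋈[h=a] R) → 1
E2 per-node cardinality:
  R → 5
  S → 3
  σ[h<7](S) → 2
  γ[h; COUNT(*)→e](σ[h<7](S)) → 2
  (R ⋈[a=h] γ[h; COUNT(*)→e](σ[h<7](S))) → 1
  π[h,e,a,y]((R ⋈[a=h] γ[h; COUNT(*)→e](σ[h<7](S)))) → 1

E1 and E2 produce the same multiset:
h | e | a | y
1 | 1 | 1 | t

yes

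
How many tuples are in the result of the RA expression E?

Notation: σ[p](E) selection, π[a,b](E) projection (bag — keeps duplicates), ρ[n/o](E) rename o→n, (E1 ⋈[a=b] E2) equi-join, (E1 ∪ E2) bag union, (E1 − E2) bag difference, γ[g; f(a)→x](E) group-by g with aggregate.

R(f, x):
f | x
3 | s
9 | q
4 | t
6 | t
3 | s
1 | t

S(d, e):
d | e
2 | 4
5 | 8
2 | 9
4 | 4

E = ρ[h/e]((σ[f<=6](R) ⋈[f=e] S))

Subexpression sizes:
  R → 6
  σ[f<=6](R) → 5
  S → 4
  (σ[f<=6](R) ⋈[f=e] S) → 2
  ρ[h/e]((σ[f<=6](R) ⋈[f=e] S)) → 2

|E| = 2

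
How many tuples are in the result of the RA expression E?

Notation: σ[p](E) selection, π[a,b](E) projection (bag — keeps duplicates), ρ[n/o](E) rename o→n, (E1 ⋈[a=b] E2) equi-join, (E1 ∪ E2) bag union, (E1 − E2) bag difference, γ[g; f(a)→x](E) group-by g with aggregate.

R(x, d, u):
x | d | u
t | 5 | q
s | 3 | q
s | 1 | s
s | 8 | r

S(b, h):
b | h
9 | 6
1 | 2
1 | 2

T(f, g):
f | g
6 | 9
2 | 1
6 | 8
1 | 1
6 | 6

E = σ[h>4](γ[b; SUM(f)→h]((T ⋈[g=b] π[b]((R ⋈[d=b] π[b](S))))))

Stepwise |·|:
  T → 5
  R → 4
  S → 3
  π[b](S) → 3
  (R ⋈[d=b] π[b](S)) → 2
  π[b]((R ⋈[d=b] π[b](S))) → 2
  (T ⋈[g=b] π[b]((R ⋈[d=b] π[b](S)))) → 4
  γ[b; SUM(f)→h]((T ⋈[g=b] π[b]((R ⋈[d=b] π[b](S))))) → 1
  σ[h>4](γ[b; SUM(f)→h]((T ⋈[g=b] π[b]((R ⋈[d=b] π[b](S)))))) → 1

|E| = 1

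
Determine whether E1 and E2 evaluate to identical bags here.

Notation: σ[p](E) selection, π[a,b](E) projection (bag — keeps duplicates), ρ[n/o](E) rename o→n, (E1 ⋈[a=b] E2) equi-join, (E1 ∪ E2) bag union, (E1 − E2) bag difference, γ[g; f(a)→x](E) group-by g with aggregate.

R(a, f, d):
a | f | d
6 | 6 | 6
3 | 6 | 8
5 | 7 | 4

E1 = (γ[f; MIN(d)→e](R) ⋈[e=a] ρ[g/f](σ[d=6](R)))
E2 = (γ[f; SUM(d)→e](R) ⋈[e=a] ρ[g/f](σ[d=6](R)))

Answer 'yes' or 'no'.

E1 stepwise |·|:
  R → 3
  γ[f; MIN(d)→e](R) → 2
  R → 3
  σ[d=6](R) → 1
  ρ[g/f](σ[d=6](R)) → 1
  (γ[f; MIN(d)→e](R) ⋈[e=a] ρ[g/f](σ[d=6](R))) → 1
E2 stepwise |·|:
  R → 3
  γ[f; SUM(d)→e](R) → 2
  R → 3
  σ[d=6](R) → 1
  ρ[g/f](σ[d=6](R)) → 1
  (γ[f; SUM(d)→e](R) ⋈[e=a] ρ[g/f](σ[d=6](R))) → 0

E1 result:
f | e | a | g | d
6 | 6 | 6 | 6 | 6
E2 result:
f | e | a | g | d
(0 rows)
Witness: (6, 6, 6, 6, 6) appears 1× in E1 but 0× in E2.

no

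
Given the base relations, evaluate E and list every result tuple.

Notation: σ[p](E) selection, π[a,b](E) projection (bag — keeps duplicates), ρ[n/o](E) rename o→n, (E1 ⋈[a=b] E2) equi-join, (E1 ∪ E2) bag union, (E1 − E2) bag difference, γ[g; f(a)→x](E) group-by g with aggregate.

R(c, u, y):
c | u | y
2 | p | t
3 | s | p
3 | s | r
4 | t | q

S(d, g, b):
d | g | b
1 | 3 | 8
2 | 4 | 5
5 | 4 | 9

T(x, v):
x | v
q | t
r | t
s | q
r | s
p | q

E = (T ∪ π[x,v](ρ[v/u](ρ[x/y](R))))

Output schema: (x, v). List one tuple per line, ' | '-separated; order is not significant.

Per-node cardinality:
  T → 5
  R → 4
  ρ[x/y](R) → 4
  ρ[v/u](ρ[x/y](R)) → 4
  π[x,v](ρ[v/u](ρ[x/y](R))) → 4
  (T ∪ π[x,v](ρ[v/u](ρ[x/y](R)))) → 9

== RESULT ==
x | v
p | q
p | s
q | t
q | t
r | s
r | s
r | t
s | q
t | p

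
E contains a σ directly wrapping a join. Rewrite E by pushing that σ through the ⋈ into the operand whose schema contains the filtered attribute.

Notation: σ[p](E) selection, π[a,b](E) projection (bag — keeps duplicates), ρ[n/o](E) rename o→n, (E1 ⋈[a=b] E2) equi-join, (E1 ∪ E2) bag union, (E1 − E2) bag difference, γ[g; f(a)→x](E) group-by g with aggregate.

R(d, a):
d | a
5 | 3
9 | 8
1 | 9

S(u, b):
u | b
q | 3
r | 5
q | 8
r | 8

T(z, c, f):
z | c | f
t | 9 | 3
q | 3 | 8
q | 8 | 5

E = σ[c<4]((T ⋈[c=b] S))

σ filters on c, owned by the left side.
E' = (σ[c<4](T) ⋈[c=b] S)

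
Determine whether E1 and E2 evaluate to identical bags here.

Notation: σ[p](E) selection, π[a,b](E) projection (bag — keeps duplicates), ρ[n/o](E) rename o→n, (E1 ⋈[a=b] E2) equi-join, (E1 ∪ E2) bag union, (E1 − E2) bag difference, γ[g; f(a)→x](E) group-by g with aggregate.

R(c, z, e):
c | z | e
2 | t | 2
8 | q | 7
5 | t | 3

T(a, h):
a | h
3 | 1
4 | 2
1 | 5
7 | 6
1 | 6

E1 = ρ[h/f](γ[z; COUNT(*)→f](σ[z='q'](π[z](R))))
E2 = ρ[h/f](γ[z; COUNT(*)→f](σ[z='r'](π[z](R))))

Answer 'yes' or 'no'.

E1 stepwise |·|:
  R → 3
  π[z](R) → 3
  σ[z='q'](π[z](R)) → 1
  γ[z; COUNT(*)→f](σ[z='q'](π[z](R))) → 1
  ρ[h/f](γ[z; COUNT(*)→f](σ[z='q'](π[z](R)))) → 1
E2 stepwise |·|:
  R → 3
  π[z](R) → 3
  σ[z='r'](π[z](R)) → 0
  γ[z; COUNT(*)→f](σ[z='r'](π[z](R))) → 0
  ρ[h/f](γ[z; COUNT(*)→f](σ[z='r'](π[z](R)))) → 0

E1 result:
z | h
q | 1
E2 result:
z | h
(0 rows)
Witness: ('q', 1) appears 1× in E1 but 0× in E2.

no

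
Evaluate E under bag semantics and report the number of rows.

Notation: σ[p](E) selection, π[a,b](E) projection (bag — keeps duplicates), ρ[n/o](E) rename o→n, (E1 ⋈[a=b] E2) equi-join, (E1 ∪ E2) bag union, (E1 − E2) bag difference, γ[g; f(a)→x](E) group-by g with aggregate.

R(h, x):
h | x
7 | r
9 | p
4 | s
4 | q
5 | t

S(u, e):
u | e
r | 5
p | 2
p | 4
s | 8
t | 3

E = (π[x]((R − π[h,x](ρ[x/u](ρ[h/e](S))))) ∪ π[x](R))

Stepwise |·|:
  R → 5
  S → 5
  ρ[h/e](S) → 5
  ρ[x/u](ρ[h/e](S)) → 5
  π[h,x](ρ[x/u](ρ[h/e](S))) → 5
  (R − π[h,x](ρ[x/u](ρ[h/e](S)))) → 5
  π[x]((R − π[h,x](ρ[x/u](ρ[h/e](S))))) → 5
  R → 5
  π[x](R) → 5
  (π[x]((R − π[h,x](ρ[x/u](ρ[h/e](S))))) ∪ π[x](R)) → 10

|E| = 10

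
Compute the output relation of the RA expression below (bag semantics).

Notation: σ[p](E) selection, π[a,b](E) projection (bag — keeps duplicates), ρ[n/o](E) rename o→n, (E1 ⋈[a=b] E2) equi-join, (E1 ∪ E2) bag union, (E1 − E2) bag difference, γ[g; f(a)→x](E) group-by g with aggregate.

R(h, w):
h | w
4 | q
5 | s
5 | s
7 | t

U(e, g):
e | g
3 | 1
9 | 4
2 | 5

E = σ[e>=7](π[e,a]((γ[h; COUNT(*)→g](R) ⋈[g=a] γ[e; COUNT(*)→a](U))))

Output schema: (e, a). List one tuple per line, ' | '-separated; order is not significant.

Row counts bottom-up:
  R → 4
  γ[h; COUNT(*)→g](R) → 3
  U → 3
  γ[e; COUNT(*)→a](U) → 3
  (γ[h; COUNT(*)→g](R) ⋈[g=a] γ[e; COUNT(*)→a](U)) → 6
  π[e,a]((γ[h; COUNT(*)→g](R) ⋈[g=a] γ[e; COUNT(*)→a](U))) → 6
  σ[e>=7](π[e,a]((γ[h; COUNT(*)→g](R) ⋈[g=a] γ[e; COUNT(*)→a](U)))) → 2

== RESULT ==
e | a
9 | 1
9 | 1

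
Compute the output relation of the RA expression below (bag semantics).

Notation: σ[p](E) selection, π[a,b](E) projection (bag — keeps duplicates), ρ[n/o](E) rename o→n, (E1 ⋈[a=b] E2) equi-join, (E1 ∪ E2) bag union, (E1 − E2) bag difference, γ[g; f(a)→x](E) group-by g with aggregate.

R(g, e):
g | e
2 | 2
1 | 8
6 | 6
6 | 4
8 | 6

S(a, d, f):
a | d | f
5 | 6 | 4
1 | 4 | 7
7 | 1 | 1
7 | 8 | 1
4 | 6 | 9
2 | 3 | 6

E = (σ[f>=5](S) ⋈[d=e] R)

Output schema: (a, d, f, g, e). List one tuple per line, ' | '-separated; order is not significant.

Subexpression sizes:
  S → 6
  σ[f>=5](S) → 3
  R → 5
  (σ[f>=5](S) ⋈[d=e] R) → 3

== RESULT ==
a | d | f | g | e
1 | 4 | 7 | 6 | 4
4 | 6 | 9 | 6 | 6
4 | 6 | 9 | 8 | 6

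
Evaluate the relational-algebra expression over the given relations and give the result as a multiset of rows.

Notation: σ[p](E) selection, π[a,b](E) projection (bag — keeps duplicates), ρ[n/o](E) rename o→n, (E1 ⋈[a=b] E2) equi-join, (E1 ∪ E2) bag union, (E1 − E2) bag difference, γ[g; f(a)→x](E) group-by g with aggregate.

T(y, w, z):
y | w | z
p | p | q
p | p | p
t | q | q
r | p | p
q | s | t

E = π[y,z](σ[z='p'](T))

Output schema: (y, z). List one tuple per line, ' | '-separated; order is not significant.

Stepwise |·|:
  T → 5
  σ[z='p'](T) → 2
  π[y,z](σ[z='p'](T)) → 2

== RESULT ==
y | z
p | p
r | p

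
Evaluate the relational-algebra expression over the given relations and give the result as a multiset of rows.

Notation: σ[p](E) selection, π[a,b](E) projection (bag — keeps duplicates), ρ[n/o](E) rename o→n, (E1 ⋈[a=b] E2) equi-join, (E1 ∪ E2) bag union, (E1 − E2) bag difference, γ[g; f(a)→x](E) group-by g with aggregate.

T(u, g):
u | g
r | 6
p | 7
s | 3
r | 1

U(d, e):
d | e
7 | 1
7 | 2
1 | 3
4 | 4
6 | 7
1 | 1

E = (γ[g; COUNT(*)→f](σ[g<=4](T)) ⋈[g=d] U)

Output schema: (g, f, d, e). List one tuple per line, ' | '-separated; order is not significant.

Per-node cardinality:
  T → 4
  σ[g<=4](T) → 2
  γ[g; COUNT(*)→f](σ[g<=4](T)) → 2
  U → 6
  (γ[g; COUNT(*)→f](σ[g<=4](T)) ⋈[g=d] U) → 2

== RESULT ==
g | f | d | e
1 | 1 | 1 | 1
1 | 1 | 1 | 3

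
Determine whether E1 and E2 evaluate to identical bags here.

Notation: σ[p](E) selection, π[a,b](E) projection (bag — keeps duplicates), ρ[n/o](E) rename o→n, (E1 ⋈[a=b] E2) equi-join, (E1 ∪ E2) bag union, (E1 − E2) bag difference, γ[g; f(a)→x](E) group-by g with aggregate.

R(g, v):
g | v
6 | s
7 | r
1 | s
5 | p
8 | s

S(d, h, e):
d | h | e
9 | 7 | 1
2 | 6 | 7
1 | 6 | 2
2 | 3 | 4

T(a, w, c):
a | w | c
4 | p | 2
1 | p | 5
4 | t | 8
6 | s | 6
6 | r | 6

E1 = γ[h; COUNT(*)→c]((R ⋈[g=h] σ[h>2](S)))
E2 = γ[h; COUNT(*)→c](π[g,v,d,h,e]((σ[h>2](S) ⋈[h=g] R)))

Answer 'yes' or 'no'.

E1 per-node cardinality:
  R → 5
  S → 4
  σ[h>2](S) → 4
  (R ⋈[g=h] σ[h>2](S)) → 3
  γ[h; COUNT(*)→c]((R ⋈[g=h] σ[h>2](S))) → 2
E2 per-node cardinality:
  S → 4
  σ[h>2](S) → 4
  R → 5
  (σ[h>2](S) ⋈[h=g] R) → 3
  π[g,v,d,h,e]((σ[h>2](S) ⋈[h=g] R)) → 3
  γ[h; COUNT(*)→c](π[g,v,d,h,e]((σ[h>2](S) ⋈[h=g] R))) → 2

E1 and E2 produce the same multiset:
h | c
6 | 2
7 | 1

yes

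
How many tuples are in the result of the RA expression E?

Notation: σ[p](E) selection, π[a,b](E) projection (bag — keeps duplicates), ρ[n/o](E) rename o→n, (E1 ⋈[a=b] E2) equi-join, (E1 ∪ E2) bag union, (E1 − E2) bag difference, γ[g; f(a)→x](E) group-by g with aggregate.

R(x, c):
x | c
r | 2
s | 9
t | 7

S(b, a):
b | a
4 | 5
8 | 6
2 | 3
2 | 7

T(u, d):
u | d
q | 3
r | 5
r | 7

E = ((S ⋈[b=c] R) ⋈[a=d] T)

Per-node cardinality:
  S → 4
  R → 3
  (S ⋈[b=c] R) → 2
  T → 3
  ((S ⋈[b=c] R) ⋈[a=d] T) → 2

|E| = 2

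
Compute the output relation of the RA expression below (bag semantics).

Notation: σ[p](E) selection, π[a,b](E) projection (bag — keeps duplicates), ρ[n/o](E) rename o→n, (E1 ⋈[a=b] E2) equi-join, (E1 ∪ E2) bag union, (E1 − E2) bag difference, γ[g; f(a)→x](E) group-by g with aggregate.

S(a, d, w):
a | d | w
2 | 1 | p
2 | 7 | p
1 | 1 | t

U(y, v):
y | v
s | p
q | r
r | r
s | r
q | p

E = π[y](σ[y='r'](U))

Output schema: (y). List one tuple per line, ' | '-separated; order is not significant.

Row counts bottom-up:
  U → 5
  σ[y='r'](U) → 1
  π[y](σ[y='r'](U)) → 1

== RESULT ==
y
r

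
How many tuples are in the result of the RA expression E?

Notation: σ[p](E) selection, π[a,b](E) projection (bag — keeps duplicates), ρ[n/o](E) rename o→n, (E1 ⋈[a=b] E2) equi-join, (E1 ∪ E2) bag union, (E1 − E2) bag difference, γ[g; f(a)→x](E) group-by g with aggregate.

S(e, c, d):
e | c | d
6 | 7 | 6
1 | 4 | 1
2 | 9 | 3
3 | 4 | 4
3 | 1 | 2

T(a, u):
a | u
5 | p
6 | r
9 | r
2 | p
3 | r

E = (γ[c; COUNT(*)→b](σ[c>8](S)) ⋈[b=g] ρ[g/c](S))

Per-node cardinality:
  S → 5
  σ[c>8](S) → 1
  γ[c; COUNT(*)→b](σ[c>8](S)) → 1
  S → 5
  ρ[g/c](S) → 5
  (γ[c; COUNT(*)→b](σ[c>8](S)) ⋈[b=g] ρ[g/c](S)) → 1

|E| = 1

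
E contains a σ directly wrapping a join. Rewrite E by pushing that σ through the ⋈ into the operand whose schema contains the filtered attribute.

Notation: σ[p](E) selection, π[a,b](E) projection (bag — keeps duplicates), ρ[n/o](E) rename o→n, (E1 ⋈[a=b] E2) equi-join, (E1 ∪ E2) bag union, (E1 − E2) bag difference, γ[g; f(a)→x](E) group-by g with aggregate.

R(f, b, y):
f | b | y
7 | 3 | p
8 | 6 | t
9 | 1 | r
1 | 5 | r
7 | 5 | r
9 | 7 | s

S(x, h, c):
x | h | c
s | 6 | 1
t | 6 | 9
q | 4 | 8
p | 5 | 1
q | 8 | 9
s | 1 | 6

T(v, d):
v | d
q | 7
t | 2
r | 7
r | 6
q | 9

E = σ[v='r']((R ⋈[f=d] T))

σ filters on v, owned by the right side.
E' = (R ⋈[f=d] σ[v='r'](T))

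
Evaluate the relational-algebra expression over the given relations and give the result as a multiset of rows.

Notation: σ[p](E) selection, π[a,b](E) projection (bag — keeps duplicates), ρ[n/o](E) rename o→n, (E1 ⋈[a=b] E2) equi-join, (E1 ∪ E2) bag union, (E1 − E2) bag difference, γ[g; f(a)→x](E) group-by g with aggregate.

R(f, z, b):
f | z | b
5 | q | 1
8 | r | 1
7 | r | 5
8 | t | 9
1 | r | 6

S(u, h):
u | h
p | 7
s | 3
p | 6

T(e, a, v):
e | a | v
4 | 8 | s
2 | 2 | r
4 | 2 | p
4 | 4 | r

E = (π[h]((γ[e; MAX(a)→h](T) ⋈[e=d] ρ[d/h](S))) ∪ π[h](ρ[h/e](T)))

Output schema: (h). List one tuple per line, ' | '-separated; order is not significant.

Per-node cardinality:
  T → 4
  γ[e; MAX(a)→h](T) → 2
  S → 3
  ρ[d/h](S) → 3
  (γ[e; MAX(a)→h](T) ⋈[e=d] ρ[d/h](S)) → 0
  π[h]((γ[e; MAX(a)→h](T) ⋈[e=d] ρ[d/h](S))) → 0
  T → 4
  ρ[h/e](T) → 4
  π[h](ρ[h/e](T)) → 4
  (π[h]((γ[e; MAX(a)→h](T) ⋈[e=d] ρ[d/h](S))) ∪ π[h](ρ[h/e](T))) → 4

== RESULT ==
h
2
4
4
4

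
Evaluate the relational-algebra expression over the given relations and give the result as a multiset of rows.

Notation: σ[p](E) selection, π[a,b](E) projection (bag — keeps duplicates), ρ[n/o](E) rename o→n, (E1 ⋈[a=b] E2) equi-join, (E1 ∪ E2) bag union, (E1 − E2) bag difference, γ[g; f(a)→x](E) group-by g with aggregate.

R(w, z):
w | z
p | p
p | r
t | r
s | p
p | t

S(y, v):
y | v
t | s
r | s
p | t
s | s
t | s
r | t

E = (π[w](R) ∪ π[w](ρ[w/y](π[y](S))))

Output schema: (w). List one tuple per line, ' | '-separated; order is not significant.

Subexpression sizes:
  R → 5
  π[w](R) → 5
  S → 6
  π[y](S) → 6
  ρ[w/y](π[y](S)) → 6
  π[w](ρ[w/y](π[y](S))) → 6
  (π[w](R) ∪ π[w](ρ[w/y](π[y](S)))) → 11

== RESULT ==
w
p
p
p
p
r
r
s
s
t
t
t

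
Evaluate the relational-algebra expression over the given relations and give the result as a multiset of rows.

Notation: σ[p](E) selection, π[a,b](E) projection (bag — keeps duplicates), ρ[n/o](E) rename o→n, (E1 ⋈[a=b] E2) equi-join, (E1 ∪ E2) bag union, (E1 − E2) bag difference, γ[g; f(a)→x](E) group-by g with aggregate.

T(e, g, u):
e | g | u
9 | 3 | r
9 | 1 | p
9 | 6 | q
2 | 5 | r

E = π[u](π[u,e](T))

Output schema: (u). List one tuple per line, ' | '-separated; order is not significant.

Row counts bottom-up:
  T → 4
  π[u,e](T) → 4
  π[u](π[u,e](T)) → 4

== RESULT ==
u
p
q
r
r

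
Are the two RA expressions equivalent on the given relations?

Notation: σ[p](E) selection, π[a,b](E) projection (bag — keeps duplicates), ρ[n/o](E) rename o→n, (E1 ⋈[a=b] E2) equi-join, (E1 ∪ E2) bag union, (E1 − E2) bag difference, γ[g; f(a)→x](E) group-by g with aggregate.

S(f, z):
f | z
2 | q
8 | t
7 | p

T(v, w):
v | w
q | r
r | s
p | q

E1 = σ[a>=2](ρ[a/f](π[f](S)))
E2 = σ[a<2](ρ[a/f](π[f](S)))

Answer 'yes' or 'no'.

E1 per-node cardinality:
  S → 3
  π[f](S) → 3
  ρ[a/f](π[f](S)) → 3
  σ[a>=2](ρ[a/f](π[f](S))) → 3
E2 per-node cardinality:
  S → 3
  π[f](S) → 3
  ρ[a/f](π[f](S)) → 3
  σ[a<2](ρ[a/f](π[f](S))) → 0

E1 result:
a
2
7
8
E2 result:
a
(0 rows)
Witness: (7,) appears 1× in E1 but 0× in E2.

no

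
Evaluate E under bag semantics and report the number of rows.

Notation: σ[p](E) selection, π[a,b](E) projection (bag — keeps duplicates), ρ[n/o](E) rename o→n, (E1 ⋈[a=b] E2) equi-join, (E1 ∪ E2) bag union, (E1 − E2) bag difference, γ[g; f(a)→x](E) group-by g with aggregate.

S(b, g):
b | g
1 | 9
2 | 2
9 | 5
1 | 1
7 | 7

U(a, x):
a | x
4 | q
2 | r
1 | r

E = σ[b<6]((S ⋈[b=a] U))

Stepwise |·|:
  S → 5
  U → 3
  (S ⋈[b=a] U) → 3
  σ[b<6]((S ⋈[b=a] U)) → 3

|E| = 3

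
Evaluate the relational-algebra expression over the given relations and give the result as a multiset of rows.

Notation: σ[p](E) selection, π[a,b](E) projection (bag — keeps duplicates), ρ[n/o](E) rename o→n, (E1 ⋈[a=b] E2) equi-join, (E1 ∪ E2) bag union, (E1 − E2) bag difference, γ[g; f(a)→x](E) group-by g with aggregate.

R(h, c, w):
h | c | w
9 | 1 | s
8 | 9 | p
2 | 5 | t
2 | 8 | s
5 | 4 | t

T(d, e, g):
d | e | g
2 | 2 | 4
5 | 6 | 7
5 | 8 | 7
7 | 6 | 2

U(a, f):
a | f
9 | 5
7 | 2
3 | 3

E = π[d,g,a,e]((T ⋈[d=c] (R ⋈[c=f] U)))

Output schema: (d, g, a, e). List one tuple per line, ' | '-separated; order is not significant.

Row counts bottom-up:
  T → 4
  R → 5
  U → 3
  (R ⋈[c=f] U) → 1
  (T ⋈[d=c] (R ⋈[c=f] U)) → 2
  π[d,g,a,e]((T ⋈[d=c] (R ⋈[c=f] U))) → 2

== RESULT ==
d | g | a | e
5 | 7 | 9 | 6
5 | 7 | 9 | 8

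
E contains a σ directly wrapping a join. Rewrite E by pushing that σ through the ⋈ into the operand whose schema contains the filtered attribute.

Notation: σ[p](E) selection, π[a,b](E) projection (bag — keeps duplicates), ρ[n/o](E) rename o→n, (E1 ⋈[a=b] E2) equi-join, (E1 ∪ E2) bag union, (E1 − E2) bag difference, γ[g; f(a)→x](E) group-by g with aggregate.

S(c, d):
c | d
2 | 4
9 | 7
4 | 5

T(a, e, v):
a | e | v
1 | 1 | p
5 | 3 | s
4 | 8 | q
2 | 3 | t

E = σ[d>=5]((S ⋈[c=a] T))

σ filters on d, owned by the left side.
E' = (σ[d>=5](S) ⋈[c=a] T)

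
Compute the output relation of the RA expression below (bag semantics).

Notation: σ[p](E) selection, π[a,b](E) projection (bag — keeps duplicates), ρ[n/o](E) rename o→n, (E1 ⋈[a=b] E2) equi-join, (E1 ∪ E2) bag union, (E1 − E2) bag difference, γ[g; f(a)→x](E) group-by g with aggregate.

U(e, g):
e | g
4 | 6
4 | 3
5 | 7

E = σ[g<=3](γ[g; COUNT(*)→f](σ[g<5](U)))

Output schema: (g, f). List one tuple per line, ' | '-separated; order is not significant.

Row counts bottom-up:
  U → 3
  σ[g<5](U) → 1
  γ[g; COUNT(*)→f](σ[g<5](U)) → 1
  σ[g<=3](γ[g; COUNT(*)→f](σ[g<5](U))) → 1

== RESULT ==
g | f
3 | 1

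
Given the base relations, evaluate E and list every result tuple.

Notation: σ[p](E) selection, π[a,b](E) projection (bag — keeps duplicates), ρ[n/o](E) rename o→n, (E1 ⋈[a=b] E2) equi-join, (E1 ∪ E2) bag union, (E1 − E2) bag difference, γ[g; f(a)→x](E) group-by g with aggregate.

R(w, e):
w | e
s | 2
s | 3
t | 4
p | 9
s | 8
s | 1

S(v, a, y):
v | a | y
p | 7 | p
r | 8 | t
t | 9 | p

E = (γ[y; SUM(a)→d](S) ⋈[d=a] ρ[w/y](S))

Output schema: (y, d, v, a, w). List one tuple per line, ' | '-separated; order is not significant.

Row counts bottom-up:
  S → 3
  γ[y; SUM(a)→d](S) → 2
  S → 3
  ρ[w/y](S) → 3
  (γ[y; SUM(a)→d](S) ⋈[d=a] ρ[w/y](S)) → 1

== RESULT ==
y | d | v | a | w
t | 8 | r | 8 | t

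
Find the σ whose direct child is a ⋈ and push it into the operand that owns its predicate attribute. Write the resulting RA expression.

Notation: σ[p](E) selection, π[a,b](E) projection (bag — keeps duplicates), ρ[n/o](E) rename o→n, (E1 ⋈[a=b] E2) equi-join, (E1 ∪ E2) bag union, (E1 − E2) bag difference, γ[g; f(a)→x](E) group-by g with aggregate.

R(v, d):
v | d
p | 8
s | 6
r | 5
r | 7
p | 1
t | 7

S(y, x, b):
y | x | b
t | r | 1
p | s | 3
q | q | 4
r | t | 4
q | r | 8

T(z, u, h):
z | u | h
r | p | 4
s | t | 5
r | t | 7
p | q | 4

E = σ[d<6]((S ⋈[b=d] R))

σ filters on d, owned by the right side.
E' = (S ⋈[b=d] σ[d<6](R))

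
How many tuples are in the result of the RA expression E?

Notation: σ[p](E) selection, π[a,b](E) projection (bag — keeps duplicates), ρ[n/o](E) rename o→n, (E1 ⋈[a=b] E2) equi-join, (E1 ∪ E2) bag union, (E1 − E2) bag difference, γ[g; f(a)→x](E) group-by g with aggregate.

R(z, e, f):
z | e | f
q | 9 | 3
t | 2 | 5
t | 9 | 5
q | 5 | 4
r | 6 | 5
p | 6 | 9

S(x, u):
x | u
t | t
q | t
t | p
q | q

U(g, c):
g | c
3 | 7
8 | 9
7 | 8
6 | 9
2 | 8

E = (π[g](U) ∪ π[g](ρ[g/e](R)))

Stepwise |·|:
  U → 5
  π[g](U) → 5
  R → 6
  ρ[g/e](R) → 6
  π[g](ρ[g/e](R)) → 6
  (π[g](U) ∪ π[g](ρ[g/e](R))) → 11

|E| = 11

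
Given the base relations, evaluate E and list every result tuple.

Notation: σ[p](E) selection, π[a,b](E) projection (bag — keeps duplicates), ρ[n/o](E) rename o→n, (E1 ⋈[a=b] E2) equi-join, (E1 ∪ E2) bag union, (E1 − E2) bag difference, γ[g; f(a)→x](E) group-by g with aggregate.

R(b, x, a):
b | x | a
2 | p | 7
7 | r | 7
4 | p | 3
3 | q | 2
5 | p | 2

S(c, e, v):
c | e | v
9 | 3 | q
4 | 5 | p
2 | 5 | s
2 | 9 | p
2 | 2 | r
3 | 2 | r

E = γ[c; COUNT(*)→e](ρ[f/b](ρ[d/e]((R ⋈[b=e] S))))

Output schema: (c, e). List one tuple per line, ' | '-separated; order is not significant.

Row counts bottom-up:
  R → 5
  S → 6
  (R ⋈[b=e] S) → 5
  ρ[d/e]((R ⋈[b=e] S)) → 5
  ρ[f/b](ρ[d/e]((R ⋈[b=e] S))) → 5
  γ[c; COUNT(*)→e](ρ[f/b](ρ[d/e]((R ⋈[b=e] S)))) → 4

== RESULT ==
c | e
2 | 2
3 | 1
4 | 1
9 | 1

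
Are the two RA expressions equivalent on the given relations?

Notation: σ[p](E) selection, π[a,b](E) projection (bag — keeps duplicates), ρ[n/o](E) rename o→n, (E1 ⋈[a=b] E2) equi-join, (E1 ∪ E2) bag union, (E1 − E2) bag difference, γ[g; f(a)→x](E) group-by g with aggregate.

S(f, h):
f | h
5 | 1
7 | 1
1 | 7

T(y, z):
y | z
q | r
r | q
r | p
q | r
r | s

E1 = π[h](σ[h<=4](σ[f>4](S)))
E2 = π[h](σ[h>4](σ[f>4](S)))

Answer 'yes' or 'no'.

E1 row counts bottom-up:
  S → 3
  σ[f>4](S) → 2
  σ[h<=4](σ[f>4](S)) → 2
  π[h](σ[h<=4](σ[f>4](S))) → 2
E2 row counts bottom-up:
  S → 3
  σ[f>4](S) → 2
  σ[h>4](σ[f>4](S)) → 0
  π[h](σ[h>4](σ[f>4](S))) → 0

E1 result:
h
1
1
E2 result:
h
(0 rows)
Witness: (1,) appears 2× in E1 but 0× in E2.

no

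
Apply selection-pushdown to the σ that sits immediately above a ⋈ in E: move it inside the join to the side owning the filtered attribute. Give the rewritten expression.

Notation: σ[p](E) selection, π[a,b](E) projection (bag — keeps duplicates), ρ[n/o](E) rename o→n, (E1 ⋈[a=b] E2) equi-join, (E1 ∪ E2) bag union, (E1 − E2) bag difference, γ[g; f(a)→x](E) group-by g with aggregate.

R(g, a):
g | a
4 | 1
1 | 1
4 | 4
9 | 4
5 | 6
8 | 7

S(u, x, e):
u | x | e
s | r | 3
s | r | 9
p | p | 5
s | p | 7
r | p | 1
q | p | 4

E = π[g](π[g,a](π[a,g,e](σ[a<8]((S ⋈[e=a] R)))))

σ filters on a, owned by the right side.
E' = π[g](π[g,a](π[a,g,e]((S ⋈[e=a] σ[a<8](R)))))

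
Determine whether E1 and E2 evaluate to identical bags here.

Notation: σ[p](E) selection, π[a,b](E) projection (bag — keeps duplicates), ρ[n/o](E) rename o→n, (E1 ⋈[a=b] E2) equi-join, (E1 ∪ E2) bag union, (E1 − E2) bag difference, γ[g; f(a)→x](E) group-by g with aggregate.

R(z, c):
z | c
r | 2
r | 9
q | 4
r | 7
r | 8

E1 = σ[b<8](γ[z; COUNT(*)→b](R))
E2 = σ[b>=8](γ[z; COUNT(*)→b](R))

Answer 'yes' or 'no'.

E1 per-node cardinality:
  R → 5
  γ[z; COUNT(*)→b](R) → 2
  σ[b<8](γ[z; COUNT(*)→b](R)) → 2
E2 per-node cardinality:
  R → 5
  γ[z; COUNT(*)→b](R) → 2
  σ[b>=8](γ[z; COUNT(*)→b](R)) → 0

E1 result:
z | b
q | 1
r | 4
E2 result:
z | b
(0 rows)
Witness: ('r', 4) appears 1× in E1 but 0× in E2.

no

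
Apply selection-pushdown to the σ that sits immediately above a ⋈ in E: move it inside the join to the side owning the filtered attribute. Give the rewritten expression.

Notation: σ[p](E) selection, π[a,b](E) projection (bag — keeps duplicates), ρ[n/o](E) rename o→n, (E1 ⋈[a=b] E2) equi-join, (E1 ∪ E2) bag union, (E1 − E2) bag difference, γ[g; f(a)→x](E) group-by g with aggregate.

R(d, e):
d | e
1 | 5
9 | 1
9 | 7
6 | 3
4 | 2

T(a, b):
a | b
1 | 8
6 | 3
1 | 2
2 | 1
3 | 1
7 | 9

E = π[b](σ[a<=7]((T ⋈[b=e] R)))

σ filters on a, owned by the left side.
E' = π[b]((σ[a<=7](T) ⋈[b=e] R))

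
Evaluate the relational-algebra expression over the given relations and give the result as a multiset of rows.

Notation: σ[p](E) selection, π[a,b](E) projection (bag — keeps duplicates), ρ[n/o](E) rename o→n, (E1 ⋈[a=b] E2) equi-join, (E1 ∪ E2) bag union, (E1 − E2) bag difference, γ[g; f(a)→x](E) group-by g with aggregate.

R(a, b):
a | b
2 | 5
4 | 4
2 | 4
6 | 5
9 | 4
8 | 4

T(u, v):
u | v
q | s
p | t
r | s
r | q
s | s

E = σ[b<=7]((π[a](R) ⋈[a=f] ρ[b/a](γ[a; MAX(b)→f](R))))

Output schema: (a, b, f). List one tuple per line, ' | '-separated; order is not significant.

Stepwise |·|:
  R → 6
  π[a](R) → 6
  R → 6
  γ[a; MAX(b)→f](R) → 5
  ρ[b/a](γ[a; MAX(b)→f](R)) → 5
  (π[a](R) ⋈[a=f] ρ[b/a](γ[a; MAX(b)→f](R))) → 3
  σ[b<=7]((π[a](R) ⋈[a=f] ρ[b/a](γ[a; MAX(b)→f](R)))) → 1

== RESULT ==
a | b | f
4 | 4 | 4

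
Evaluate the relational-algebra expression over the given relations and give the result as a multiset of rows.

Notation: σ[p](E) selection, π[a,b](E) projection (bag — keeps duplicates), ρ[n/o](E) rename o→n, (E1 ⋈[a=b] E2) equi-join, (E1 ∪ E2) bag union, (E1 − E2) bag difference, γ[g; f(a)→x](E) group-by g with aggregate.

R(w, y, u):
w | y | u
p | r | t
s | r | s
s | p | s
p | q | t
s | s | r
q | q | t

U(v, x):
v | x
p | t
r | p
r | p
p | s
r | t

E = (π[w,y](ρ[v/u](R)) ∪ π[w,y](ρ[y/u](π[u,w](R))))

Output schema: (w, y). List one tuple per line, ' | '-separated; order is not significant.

Stepwise |·|:
  R → 6
  ρ[v/u](R) → 6
  π[w,y](ρ[v/u](R)) → 6
  R → 6
  π[u,w](R) → 6
  ρ[y/u](π[u,w](R)) → 6
  π[w,y](ρ[y/u](π[u,w](R))) → 6
  (π[w,y](ρ[v/u](R)) ∪ π[w,y](ρ[y/u](π[u,w](R)))) → 12

== RESULT ==
w | y
p | q
p | r
p | t
p | t
q | q
q | t
s | p
s | r
s | r
s | s
s | s
s | s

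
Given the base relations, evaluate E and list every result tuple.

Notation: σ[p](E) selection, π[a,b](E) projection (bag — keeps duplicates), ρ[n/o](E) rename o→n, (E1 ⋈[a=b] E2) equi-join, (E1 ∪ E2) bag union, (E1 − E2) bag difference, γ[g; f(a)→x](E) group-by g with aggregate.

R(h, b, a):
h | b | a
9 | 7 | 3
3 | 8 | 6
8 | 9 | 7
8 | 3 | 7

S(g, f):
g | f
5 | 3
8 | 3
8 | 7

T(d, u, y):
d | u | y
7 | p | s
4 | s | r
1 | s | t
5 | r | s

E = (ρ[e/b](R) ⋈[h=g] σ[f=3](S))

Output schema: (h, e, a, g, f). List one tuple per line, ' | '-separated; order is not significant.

Subexpression sizes:
  R → 4
  ρ[e/b](R) → 4
  S → 3
  σ[f=3](S) → 2
  (ρ[e/b](R) ⋈[h=g] σ[f=3](S)) → 2

== RESULT ==
h | e | a | g | f
8 | 3 | 7 | 8 | 3
8 | 9 | 7 | 8 | 3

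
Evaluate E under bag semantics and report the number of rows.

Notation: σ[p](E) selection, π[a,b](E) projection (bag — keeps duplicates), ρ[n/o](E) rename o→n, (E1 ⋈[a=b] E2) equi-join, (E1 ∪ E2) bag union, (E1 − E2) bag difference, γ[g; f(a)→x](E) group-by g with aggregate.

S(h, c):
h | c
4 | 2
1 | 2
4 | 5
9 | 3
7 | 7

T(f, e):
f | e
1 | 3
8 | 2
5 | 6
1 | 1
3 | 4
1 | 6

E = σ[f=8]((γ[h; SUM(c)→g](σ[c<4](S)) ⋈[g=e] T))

Subexpression sizes:
  S → 5
  σ[c<4](S) → 3
  γ[h; SUM(c)→g](σ[c<4](S)) → 3
  T → 6
  (γ[h; SUM(c)→g](σ[c<4](S)) ⋈[g=e] T) → 3
  σ[f=8]((γ[h; SUM(c)→g](σ[c<4](S)) ⋈[g=e] T)) → 2

|E| = 2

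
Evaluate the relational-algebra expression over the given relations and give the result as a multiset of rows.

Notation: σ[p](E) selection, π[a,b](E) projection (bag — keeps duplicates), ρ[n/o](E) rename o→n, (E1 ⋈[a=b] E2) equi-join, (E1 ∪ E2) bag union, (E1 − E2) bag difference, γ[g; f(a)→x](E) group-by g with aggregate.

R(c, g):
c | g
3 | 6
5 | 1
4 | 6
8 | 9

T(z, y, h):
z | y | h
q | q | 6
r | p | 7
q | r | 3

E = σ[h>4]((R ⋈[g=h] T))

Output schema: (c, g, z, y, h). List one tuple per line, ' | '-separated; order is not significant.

Row counts bottom-up:
  R → 4
  T → 3
  (R ⋈[g=h] T) → 2
  σ[h>4]((R ⋈[g=h] T)) → 2

== RESULT ==
c | g | z | y | h
3 | 6 | q | q | 6
4 | 6 | q | q | 6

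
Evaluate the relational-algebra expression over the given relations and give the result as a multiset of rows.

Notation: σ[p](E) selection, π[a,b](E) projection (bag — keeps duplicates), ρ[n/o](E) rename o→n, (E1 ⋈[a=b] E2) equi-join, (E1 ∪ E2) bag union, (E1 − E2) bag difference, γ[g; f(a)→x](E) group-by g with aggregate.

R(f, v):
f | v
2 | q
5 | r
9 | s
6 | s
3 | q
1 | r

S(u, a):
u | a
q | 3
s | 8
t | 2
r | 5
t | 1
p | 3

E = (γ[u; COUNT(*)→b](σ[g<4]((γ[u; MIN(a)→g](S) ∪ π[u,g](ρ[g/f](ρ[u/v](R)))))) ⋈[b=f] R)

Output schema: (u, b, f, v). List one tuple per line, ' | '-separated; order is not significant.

Row counts bottom-up:
  S → 6
  γ[u; MIN(a)→g](S) → 5
  R → 6
  ρ[u/v](R) → 6
  ρ[g/f](ρ[u/v](R)) → 6
  π[u,g](ρ[g/f](ρ[u/v](R))) → 6
  (γ[u; MIN(a)→g](S) ∪ π[u,g](ρ[g/f](ρ[u/v](R)))) → 11
  σ[g<4]((γ[u; MIN(a)→g](S) ∪ π[u,g](ρ[g/f](ρ[u/v](R))))) → 6
  γ[u; COUNT(*)→b](σ[g<4]((γ[u; MIN(a)→g](S) ∪ π[u,g](ρ[g/f](ρ[u/v](R)))))) → 4
  R → 6
  (γ[u; COUNT(*)→b](σ[g<4]((γ[u; MIN(a)→g](S) ∪ π[u,g](ρ[g/f](ρ[u/v](R)))))) ⋈[b=f] R) → 4

== RESULT ==
u | b | f | v
p | 1 | 1 | r
q | 3 | 3 | q
r | 1 | 1 | r
t | 1 | 1 | r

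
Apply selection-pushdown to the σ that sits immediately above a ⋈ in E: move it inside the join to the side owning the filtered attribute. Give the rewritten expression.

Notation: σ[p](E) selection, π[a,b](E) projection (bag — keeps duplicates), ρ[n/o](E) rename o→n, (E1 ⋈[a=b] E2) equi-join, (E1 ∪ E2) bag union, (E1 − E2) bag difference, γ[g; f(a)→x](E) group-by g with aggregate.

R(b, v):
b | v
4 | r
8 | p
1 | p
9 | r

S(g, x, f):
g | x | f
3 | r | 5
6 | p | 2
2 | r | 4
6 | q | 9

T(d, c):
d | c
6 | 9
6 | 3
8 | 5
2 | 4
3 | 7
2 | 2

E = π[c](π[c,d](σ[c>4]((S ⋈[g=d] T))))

σ filters on c, owned by the right side.
E' = π[c](π[c,d]((S ⋈[g=d] σ[c>4](T))))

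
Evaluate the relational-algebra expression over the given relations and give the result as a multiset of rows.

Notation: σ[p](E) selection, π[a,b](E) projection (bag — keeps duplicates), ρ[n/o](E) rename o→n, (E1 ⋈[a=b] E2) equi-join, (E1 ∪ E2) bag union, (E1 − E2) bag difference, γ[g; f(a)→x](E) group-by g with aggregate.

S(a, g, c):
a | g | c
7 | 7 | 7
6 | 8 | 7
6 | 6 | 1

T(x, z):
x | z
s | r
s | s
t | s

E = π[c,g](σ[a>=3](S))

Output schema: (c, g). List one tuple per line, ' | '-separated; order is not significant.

Stepwise |·|:
  S → 3
  σ[a>=3](S) → 3
  π[c,g](σ[a>=3](S)) → 3

== RESULT ==
c | g
1 | 6
7 | 7
7 | 8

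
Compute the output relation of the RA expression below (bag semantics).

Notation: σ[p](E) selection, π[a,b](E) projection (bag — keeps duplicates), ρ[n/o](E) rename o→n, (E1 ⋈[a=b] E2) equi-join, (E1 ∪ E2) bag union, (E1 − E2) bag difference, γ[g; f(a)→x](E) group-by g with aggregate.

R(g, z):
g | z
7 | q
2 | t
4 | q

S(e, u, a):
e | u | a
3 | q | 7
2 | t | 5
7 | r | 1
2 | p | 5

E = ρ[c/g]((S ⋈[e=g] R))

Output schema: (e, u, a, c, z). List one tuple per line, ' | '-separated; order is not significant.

Row counts bottom-up:
  S → 4
  R → 3
  (S ⋈[e=g] R) → 3
  ρ[c/g]((S ⋈[e=g] R)) → 3

== RESULT ==
e | u | a | c | z
2 | p | 5 | 2 | t
2 | t | 5 | 2 | t
7 | r | 1 | 7 | q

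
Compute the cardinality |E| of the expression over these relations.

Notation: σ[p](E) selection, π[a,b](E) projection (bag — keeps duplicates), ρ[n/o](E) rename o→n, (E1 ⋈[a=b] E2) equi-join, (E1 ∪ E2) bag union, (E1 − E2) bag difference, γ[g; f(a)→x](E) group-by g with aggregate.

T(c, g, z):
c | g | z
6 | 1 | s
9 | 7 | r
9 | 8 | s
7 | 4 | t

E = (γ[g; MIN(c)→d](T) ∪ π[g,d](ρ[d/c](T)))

Subexpression sizes:
  T → 4
  γ[g; MIN(c)→d](T) → 4
  T → 4
  ρ[d/c](T) → 4
  π[g,d](ρ[d/c](T)) → 4
  (γ[g; MIN(c)→d](T) ∪ π[g,d](ρ[d/c](T))) → 8

|E| = 8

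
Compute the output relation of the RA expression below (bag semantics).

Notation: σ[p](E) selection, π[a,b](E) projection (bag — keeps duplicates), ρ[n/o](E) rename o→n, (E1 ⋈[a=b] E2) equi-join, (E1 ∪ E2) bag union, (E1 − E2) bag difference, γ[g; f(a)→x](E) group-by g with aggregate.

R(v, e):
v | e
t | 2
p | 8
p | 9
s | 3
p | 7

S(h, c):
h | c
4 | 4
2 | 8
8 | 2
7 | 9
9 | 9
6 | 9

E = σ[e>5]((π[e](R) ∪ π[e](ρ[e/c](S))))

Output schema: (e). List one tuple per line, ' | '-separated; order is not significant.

Stepwise |·|:
  R → 5
  π[e](R) → 5
  S → 6
  ρ[e/c](S) → 6
  π[e](ρ[e/c](S)) → 6
  (π[e](R) ∪ π[e](ρ[e/c](S))) → 11
  σ[e>5]((π[e](R) ∪ π[e](ρ[e/c](S)))) → 7

== RESULT ==
e
7
8
8
9
9
9
9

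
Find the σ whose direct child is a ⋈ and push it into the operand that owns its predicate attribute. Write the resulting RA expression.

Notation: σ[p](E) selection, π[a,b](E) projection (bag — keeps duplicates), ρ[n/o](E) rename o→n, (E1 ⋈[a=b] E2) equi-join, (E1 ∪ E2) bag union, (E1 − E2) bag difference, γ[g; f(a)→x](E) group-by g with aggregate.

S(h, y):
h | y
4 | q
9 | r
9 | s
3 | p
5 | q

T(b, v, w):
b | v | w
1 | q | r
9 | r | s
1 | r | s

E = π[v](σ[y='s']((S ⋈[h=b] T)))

σ filters on y, owned by the left side.
E' = π[v]((σ[y='s'](S) ⋈[h=b] T))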